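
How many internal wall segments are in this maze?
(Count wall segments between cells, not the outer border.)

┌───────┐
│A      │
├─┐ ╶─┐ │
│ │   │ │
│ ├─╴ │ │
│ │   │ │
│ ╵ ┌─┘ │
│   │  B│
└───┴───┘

Counting internal wall segments:
Total internal walls: 9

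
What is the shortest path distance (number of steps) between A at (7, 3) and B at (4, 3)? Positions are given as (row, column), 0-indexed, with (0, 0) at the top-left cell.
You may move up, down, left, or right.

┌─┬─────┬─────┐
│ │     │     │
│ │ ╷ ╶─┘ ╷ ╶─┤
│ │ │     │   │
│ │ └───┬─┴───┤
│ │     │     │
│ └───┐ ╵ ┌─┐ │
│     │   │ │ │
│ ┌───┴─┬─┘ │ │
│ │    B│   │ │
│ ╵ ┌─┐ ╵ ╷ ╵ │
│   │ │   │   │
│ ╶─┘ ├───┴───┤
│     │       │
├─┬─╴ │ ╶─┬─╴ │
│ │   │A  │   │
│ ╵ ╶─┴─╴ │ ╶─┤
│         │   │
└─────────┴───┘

Finding path from (7, 3) to (4, 3):
Path: (7,3) → (7,4) → (8,4) → (8,3) → (8,2) → (8,1) → (7,1) → (7,2) → (6,2) → (6,1) → (6,0) → (5,0) → (5,1) → (4,1) → (4,2) → (4,3)
Distance: 15 steps

Solution:

┌─┬─────┬─────┐
│ │     │     │
│ │ ╷ ╶─┘ ╷ ╶─┤
│ │ │     │   │
│ │ └───┬─┴───┤
│ │     │     │
│ └───┐ ╵ ┌─┐ │
│     │   │ │ │
│ ┌───┴─┬─┘ │ │
│ │↱ → B│   │ │
│ ╵ ┌─┐ ╵ ╷ ╵ │
│↱ ↑│ │   │   │
│ ╶─┘ ├───┴───┤
│↑ ← ↰│       │
├─┬─╴ │ ╶─┬─╴ │
│ │↱ ↑│A ↓│   │
│ ╵ ╶─┴─╴ │ ╶─┤
│  ↑ ← ← ↲│   │
└─────────┴───┘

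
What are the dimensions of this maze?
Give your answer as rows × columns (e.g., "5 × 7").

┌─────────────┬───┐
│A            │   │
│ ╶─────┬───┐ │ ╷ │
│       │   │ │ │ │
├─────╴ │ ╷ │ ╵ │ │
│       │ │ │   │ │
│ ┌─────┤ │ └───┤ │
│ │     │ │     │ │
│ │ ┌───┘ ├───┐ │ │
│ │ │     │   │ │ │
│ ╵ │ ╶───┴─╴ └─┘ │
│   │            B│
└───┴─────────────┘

Counting the maze dimensions:
Rows (vertical): 6
Columns (horizontal): 9
Dimensions: 6 × 9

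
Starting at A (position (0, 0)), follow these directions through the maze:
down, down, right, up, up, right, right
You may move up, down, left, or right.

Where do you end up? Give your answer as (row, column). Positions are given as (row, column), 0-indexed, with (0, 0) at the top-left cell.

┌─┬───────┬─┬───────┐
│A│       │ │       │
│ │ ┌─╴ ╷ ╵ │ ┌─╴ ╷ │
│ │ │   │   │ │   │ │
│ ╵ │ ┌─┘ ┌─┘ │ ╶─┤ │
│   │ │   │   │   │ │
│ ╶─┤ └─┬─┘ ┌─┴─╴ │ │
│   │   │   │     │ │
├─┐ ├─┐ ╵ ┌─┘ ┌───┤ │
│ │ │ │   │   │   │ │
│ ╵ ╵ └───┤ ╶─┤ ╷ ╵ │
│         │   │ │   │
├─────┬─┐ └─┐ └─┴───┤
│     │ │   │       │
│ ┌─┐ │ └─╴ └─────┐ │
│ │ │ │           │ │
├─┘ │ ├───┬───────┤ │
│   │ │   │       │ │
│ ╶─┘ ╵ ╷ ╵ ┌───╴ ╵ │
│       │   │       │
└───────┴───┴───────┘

Following directions step by step:
Start: (0, 0)
  down: (0, 0) → (1, 0)
  down: (1, 0) → (2, 0)
  right: (2, 0) → (2, 1)
  up: (2, 1) → (1, 1)
  up: (1, 1) → (0, 1)
  right: (0, 1) → (0, 2)
  right: (0, 2) → (0, 3)
Final position: (0, 3)

Path taken:

┌─┬───────┬─┬───────┐
│A│↱ → B  │ │       │
│ │ ┌─╴ ╷ ╵ │ ┌─╴ ╷ │
│↓│↑│   │   │ │   │ │
│ ╵ │ ┌─┘ ┌─┘ │ ╶─┤ │
│↳ ↑│ │   │   │   │ │
│ ╶─┤ └─┬─┘ ┌─┴─╴ │ │
│   │   │   │     │ │
├─┐ ├─┐ ╵ ┌─┘ ┌───┤ │
│ │ │ │   │   │   │ │
│ ╵ ╵ └───┤ ╶─┤ ╷ ╵ │
│         │   │ │   │
├─────┬─┐ └─┐ └─┴───┤
│     │ │   │       │
│ ┌─┐ │ └─╴ └─────┐ │
│ │ │ │           │ │
├─┘ │ ├───┬───────┤ │
│   │ │   │       │ │
│ ╶─┘ ╵ ╷ ╵ ┌───╴ ╵ │
│       │   │       │
└───────┴───┴───────┘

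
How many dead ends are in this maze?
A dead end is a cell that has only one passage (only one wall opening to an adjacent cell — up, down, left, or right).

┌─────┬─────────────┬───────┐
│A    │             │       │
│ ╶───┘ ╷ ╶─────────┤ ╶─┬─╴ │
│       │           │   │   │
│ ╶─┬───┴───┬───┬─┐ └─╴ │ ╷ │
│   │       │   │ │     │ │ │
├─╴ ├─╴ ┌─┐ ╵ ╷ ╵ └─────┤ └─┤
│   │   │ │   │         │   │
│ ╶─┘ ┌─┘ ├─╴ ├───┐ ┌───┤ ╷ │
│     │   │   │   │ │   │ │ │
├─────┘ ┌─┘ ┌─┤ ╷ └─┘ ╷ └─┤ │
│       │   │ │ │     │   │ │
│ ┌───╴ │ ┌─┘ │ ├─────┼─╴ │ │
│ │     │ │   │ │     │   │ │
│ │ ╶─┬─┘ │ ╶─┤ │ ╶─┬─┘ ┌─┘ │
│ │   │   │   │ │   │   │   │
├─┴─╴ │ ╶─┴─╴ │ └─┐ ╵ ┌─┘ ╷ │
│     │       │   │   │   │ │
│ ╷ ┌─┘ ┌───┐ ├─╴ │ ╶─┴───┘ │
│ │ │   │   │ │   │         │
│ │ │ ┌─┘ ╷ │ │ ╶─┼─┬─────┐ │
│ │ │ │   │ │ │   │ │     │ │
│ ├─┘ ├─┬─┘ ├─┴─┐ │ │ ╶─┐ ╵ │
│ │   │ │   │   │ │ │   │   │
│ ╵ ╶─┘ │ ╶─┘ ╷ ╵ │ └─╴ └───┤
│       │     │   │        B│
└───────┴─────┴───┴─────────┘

Checking each cell for number of passages:

Dead ends found at positions:
  (0, 2)
  (0, 9)
  (2, 2)
  (2, 8)
  (2, 13)
  (3, 4)
  (3, 11)
  (4, 9)
  (4, 12)
  (5, 6)
  (6, 10)
  (7, 0)
  (8, 11)
  (10, 1)
  (10, 3)
  (10, 6)
  (10, 9)
  (11, 3)
  (12, 13)
Total dead ends: 19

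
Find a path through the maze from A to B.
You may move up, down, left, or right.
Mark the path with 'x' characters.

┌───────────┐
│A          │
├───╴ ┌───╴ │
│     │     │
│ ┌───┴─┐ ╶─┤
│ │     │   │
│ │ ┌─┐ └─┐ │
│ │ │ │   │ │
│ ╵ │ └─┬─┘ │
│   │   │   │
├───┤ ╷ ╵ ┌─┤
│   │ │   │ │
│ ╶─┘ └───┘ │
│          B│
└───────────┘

Finding the shortest path through the maze:
Path length: 21 steps
Directions: right → right → right → right → right → down → left → down → right → down → down → left → down → left → up → left → down → down → right → right → right

Solution:

┌───────────┐
│A x x x x x│
├───╴ ┌───╴ │
│     │  x x│
│ ┌───┴─┐ ╶─┤
│ │     │x x│
│ │ ┌─┐ └─┐ │
│ │ │ │   │x│
│ ╵ │ └─┬─┘ │
│   │x x│x x│
├───┤ ╷ ╵ ┌─┤
│   │x│x x│ │
│ ╶─┘ └───┘ │
│    x x x B│
└───────────┘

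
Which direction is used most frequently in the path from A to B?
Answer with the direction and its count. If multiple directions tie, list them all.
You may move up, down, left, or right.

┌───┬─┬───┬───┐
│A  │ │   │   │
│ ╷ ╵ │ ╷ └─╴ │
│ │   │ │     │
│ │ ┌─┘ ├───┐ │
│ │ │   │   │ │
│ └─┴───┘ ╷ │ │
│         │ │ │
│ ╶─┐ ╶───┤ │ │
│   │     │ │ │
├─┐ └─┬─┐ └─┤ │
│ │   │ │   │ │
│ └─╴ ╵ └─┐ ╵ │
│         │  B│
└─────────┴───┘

Directions: down, down, down, right, right, down, right, right, down, right, down, right
Counts: {'down': 6, 'right': 6}
Most common: down and right (tied at 6 times each)

Solution:

┌───┬─┬───┬───┐
│A  │ │   │   │
│ ╷ ╵ │ ╷ └─╴ │
│↓│   │ │     │
│ │ ┌─┘ ├───┐ │
│↓│ │   │   │ │
│ └─┴───┘ ╷ │ │
│↳ → ↓    │ │ │
│ ╶─┐ ╶───┤ │ │
│   │↳ → ↓│ │ │
├─┐ └─┬─┐ └─┤ │
│ │   │ │↳ ↓│ │
│ └─╴ ╵ └─┐ ╵ │
│         │↳ B│
└─────────┴───┘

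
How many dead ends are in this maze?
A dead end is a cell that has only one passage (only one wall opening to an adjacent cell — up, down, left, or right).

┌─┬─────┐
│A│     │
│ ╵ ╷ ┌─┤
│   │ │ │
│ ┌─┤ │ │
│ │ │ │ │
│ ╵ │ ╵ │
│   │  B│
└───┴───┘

Checking each cell for number of passages:

Dead ends found at positions:
  (0, 0)
  (0, 3)
  (1, 3)
  (2, 1)
Total dead ends: 4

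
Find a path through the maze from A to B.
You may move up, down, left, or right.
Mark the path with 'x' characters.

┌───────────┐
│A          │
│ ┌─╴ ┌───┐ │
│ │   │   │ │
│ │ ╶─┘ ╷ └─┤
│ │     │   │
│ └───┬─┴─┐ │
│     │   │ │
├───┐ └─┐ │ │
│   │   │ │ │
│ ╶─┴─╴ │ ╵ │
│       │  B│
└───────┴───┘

Finding the shortest path through the maze:
Path length: 14 steps
Directions: right → right → down → left → down → right → right → up → right → down → right → down → down → down

Solution:

┌───────────┐
│A x x      │
│ ┌─╴ ┌───┐ │
│ │x x│x x│ │
│ │ ╶─┘ ╷ └─┤
│ │x x x│x x│
│ └───┬─┴─┐ │
│     │   │x│
├───┐ └─┐ │ │
│   │   │ │x│
│ ╶─┴─╴ │ ╵ │
│       │  B│
└───────┴───┘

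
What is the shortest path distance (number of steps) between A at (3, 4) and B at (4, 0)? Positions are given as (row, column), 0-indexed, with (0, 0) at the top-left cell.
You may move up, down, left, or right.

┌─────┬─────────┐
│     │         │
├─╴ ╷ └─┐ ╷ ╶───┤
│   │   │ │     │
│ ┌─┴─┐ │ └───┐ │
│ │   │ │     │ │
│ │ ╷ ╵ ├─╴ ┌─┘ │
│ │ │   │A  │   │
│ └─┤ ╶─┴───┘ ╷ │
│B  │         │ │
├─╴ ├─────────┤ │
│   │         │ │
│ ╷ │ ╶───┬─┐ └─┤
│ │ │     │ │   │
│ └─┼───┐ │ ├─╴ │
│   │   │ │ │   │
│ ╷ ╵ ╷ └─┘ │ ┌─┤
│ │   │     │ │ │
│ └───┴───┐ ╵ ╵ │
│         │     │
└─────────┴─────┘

Finding path from (3, 4) to (4, 0):
Path: (3,4) → (3,5) → (2,5) → (2,4) → (1,4) → (0,4) → (0,5) → (1,5) → (1,6) → (1,7) → (2,7) → (3,7) → (3,6) → (4,6) → (4,5) → (4,4) → (4,3) → (4,2) → (3,2) → (3,3) → (2,3) → (1,3) → (1,2) → (0,2) → (0,1) → (1,1) → (1,0) → (2,0) → (3,0) → (4,0)
Distance: 29 steps

Solution:

┌─────┬─────────┐
│  ↓ ↰│  ↱ ↓    │
├─╴ ╷ └─┐ ╷ ╶───┤
│↓ ↲│↑ ↰│↑│↳ → ↓│
│ ┌─┴─┐ │ └───┐ │
│↓│   │↑│↑ ↰  │↓│
│ │ ╷ ╵ ├─╴ ┌─┘ │
│↓│ │↱ ↑│A ↑│↓ ↲│
│ └─┤ ╶─┴───┘ ╷ │
│B  │↑ ← ← ← ↲│ │
├─╴ ├─────────┤ │
│   │         │ │
│ ╷ │ ╶───┬─┐ └─┤
│ │ │     │ │   │
│ └─┼───┐ │ ├─╴ │
│   │   │ │ │   │
│ ╷ ╵ ╷ └─┘ │ ┌─┤
│ │   │     │ │ │
│ └───┴───┐ ╵ ╵ │
│         │     │
└─────────┴─────┘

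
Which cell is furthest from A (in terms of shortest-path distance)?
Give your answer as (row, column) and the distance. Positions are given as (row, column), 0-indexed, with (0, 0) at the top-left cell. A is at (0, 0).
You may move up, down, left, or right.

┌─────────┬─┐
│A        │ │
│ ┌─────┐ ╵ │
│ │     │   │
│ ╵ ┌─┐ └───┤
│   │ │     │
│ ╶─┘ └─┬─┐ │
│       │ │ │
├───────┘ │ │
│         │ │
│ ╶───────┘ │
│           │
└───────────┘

Computing BFS distances from A to all cells:
Furthest cell: (3, 4)
Distance: 23 steps

Path from A to the furthest cell:

┌─────────┬─┐
│A        │ │
│ ┌─────┐ ╵ │
│↓│↱ → ↓│   │
│ ╵ ┌─┐ └───┤
│↳ ↑│ │↳ → ↓│
│ ╶─┘ └─┬─┐ │
│       │B│↓│
├───────┘ │ │
│↱ → → → ↑│↓│
│ ╶───────┘ │
│↑ ← ← ← ← ↲│
└───────────┘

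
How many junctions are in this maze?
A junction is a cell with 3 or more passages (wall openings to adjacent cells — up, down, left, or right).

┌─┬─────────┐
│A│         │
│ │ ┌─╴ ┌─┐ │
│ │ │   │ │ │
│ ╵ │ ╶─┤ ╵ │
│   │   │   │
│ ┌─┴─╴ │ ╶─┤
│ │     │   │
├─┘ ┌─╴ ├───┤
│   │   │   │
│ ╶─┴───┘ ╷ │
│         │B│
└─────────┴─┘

Checking each cell for number of passages:

Junctions found (3+ passages):
  (0, 3): 3 passages
  (2, 0): 3 passages
  (2, 4): 3 passages
  (3, 3): 3 passages
Total junctions: 4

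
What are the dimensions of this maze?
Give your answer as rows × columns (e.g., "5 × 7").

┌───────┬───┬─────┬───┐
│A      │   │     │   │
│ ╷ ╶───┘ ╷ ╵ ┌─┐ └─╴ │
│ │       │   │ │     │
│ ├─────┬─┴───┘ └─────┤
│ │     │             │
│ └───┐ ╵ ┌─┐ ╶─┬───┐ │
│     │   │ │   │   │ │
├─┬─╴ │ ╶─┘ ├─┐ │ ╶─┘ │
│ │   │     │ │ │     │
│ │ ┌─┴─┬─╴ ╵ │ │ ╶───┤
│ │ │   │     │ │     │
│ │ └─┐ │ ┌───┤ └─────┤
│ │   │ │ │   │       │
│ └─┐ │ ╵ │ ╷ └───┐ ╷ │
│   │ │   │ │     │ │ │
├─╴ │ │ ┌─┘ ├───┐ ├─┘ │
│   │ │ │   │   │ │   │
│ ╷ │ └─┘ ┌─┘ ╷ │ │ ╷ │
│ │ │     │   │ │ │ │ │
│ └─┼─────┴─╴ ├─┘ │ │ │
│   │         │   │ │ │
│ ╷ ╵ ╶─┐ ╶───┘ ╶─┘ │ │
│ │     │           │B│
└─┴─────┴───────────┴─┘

Counting the maze dimensions:
Rows (vertical): 12
Columns (horizontal): 11
Dimensions: 12 × 11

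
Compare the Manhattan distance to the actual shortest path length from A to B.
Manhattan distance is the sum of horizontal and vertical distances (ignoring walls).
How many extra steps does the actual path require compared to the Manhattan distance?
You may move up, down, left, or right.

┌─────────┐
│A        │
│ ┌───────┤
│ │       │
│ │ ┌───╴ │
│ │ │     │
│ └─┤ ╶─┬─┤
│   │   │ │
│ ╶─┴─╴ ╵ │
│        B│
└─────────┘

Manhattan distance: |4 - 0| + |4 - 0| = 8
Actual path length: 8
Extra steps: 8 - 8 = 0

Solution:

┌─────────┐
│A        │
│ ┌───────┤
│↓│       │
│ │ ┌───╴ │
│↓│ │     │
│ └─┤ ╶─┬─┤
│↓  │   │ │
│ ╶─┴─╴ ╵ │
│↳ → → → B│
└─────────┘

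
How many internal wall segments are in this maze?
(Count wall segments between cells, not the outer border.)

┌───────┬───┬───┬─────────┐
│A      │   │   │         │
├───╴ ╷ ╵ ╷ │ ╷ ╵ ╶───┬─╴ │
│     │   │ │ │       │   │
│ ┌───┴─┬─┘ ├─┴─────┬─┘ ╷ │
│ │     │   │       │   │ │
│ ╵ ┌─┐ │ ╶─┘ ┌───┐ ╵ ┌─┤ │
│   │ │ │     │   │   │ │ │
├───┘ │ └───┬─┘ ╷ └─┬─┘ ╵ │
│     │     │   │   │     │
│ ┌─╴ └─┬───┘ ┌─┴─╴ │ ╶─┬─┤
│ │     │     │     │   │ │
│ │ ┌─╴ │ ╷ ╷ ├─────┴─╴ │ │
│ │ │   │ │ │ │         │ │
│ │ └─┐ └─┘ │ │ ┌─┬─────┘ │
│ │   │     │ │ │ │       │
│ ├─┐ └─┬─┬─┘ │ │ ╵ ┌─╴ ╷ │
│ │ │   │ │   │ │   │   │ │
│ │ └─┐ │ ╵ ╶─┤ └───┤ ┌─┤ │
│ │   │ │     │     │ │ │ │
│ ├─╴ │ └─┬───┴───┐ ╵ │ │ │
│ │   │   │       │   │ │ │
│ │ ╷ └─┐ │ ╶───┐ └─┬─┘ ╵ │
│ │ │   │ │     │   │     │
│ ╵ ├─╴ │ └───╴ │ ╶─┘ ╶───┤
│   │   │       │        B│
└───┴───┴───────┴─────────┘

Counting internal wall segments:
Total internal walls: 144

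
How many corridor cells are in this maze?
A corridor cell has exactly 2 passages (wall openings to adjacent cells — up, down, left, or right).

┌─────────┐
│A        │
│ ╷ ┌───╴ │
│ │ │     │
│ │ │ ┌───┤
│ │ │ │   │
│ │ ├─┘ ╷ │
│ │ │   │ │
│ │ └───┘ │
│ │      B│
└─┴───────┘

Counting cells with exactly 2 passages:
Total corridor cells: 21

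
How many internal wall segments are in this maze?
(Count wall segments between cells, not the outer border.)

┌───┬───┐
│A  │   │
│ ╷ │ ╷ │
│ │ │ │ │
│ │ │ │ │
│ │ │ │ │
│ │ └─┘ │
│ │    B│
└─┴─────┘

Counting internal wall segments:
Total internal walls: 9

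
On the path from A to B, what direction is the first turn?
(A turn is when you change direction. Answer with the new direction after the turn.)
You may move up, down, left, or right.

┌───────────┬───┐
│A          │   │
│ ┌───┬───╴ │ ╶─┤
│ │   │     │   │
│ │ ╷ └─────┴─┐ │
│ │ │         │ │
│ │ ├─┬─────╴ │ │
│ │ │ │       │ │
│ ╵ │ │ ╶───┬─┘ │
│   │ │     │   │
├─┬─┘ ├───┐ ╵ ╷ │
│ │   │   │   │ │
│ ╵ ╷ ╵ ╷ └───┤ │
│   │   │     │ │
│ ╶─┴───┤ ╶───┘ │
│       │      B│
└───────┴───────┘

Directions: down, down, down, down, right, up, up, up, right, down, right, right, right, right, down, left, left, left, down, right, right, down, right, up, right, down, down, down
First turn direction: right

Solution:

┌───────────┬───┐
│A          │   │
│ ┌───┬───╴ │ ╶─┤
│↓│↱ ↓│     │   │
│ │ ╷ └─────┴─┐ │
│↓│↑│↳ → → → ↓│ │
│ │ ├─┬─────╴ │ │
│↓│↑│ │↓ ← ← ↲│ │
│ ╵ │ │ ╶───┬─┘ │
│↳ ↑│ │↳ → ↓│↱ ↓│
├─┬─┘ ├───┐ ╵ ╷ │
│ │   │   │↳ ↑│↓│
│ ╵ ╷ ╵ ╷ └───┤ │
│   │   │     │↓│
│ ╶─┴───┤ ╶───┘ │
│       │      B│
└───────┴───────┘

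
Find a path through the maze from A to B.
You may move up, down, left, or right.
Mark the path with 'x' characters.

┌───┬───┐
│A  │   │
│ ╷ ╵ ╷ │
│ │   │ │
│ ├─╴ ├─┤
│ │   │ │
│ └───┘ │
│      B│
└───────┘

Finding the shortest path through the maze:
Path length: 6 steps
Directions: down → down → down → right → right → right

Solution:

┌───┬───┐
│A  │   │
│ ╷ ╵ ╷ │
│x│   │ │
│ ├─╴ ├─┤
│x│   │ │
│ └───┘ │
│x x x B│
└───────┘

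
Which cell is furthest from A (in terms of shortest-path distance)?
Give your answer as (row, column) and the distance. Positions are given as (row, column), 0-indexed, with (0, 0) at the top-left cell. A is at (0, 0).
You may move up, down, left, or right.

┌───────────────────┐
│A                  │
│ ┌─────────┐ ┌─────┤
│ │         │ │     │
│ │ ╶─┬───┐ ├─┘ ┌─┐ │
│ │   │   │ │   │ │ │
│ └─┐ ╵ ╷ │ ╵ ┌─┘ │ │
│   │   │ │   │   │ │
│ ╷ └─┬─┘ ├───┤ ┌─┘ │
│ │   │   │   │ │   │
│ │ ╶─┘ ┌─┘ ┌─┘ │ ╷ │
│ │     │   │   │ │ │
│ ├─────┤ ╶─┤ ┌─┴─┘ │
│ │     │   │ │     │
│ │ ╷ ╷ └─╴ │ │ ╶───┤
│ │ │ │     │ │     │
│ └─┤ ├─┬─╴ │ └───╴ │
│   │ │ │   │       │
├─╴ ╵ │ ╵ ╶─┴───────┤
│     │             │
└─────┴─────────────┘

Computing BFS distances from A to all cells:
Furthest cell: (2, 8)
Distance: 52 steps

Path from A to the furthest cell:

┌───────────────────┐
│A                  │
│ ┌─────────┐ ┌─────┤
│↓│↱ → → → ↓│ │↱ → ↓│
│ │ ╶─┬───┐ ├─┘ ┌─┐ │
│↓│↑ ↰│↓ ↰│↓│↱ ↑│B│↓│
│ └─┐ ╵ ╷ │ ╵ ┌─┘ │ │
│↳ ↓│↑ ↲│↑│↳ ↑│↱ ↑│↓│
│ ╷ └─┬─┘ ├───┤ ┌─┘ │
│ │↓  │↱ ↑│   │↑│  ↓│
│ │ ╶─┘ ┌─┘ ┌─┘ │ ╷ │
│ │↳ → ↑│   │↱ ↑│ │↓│
│ ├─────┤ ╶─┤ ┌─┴─┘ │
│ │     │   │↑│↓ ← ↲│
│ │ ╷ ╷ └─╴ │ │ ╶───┤
│ │ │ │     │↑│↳ → ↓│
│ └─┤ ├─┬─╴ │ └───╴ │
│   │ │ │   │↑ ← ← ↲│
├─╴ ╵ │ ╵ ╶─┴───────┤
│     │             │
└─────┴─────────────┘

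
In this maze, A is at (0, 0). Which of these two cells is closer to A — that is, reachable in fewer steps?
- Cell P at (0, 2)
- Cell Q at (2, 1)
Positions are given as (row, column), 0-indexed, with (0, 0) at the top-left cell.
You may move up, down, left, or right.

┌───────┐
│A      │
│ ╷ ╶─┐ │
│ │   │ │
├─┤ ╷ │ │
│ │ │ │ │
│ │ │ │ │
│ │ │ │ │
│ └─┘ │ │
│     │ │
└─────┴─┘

Shortest path A → P at (0, 2): 2 steps
Shortest path A → Q at (2, 1): 3 steps

P is closer (2 steps vs 3 steps).

Path to P:

┌───────┐
│A → P  │
│ ╷ ╶─┐ │
│ │   │ │
├─┤ ╷ │ │
│ │ │ │ │
│ │ │ │ │
│ │ │ │ │
│ └─┘ │ │
│     │ │
└─────┴─┘

Path to Q:

┌───────┐
│A ↓    │
│ ╷ ╶─┐ │
│ │↓  │ │
├─┤ ╷ │ │
│ │Q│ │ │
│ │ │ │ │
│ │ │ │ │
│ └─┘ │ │
│     │ │
└─────┴─┘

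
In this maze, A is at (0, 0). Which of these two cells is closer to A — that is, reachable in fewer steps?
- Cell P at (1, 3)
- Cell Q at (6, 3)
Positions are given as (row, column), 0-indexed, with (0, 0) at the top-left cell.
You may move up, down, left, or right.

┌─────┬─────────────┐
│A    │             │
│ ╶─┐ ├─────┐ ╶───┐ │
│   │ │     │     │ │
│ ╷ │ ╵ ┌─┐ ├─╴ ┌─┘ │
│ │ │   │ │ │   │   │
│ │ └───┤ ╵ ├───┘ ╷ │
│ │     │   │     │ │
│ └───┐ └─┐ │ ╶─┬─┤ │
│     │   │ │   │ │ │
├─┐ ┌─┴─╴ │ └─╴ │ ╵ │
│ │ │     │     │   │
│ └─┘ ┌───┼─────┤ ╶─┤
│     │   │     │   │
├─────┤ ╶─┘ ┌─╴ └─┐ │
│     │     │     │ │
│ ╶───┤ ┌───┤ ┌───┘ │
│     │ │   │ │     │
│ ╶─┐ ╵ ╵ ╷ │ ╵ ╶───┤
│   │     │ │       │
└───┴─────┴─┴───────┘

Shortest path A → P at (1, 3): 6 steps
Shortest path A → Q at (6, 3): 43 steps

P is closer (6 steps vs 43 steps).

Path to P:

┌─────┬─────────────┐
│A → ↓│             │
│ ╶─┐ ├─────┐ ╶───┐ │
│   │↓│P    │     │ │
│ ╷ │ ╵ ┌─┐ ├─╴ ┌─┘ │
│ │ │↳ ↑│ │ │   │   │
│ │ └───┤ ╵ ├───┘ ╷ │
│ │     │   │     │ │
│ └───┐ └─┐ │ ╶─┬─┤ │
│     │   │ │   │ │ │
├─┐ ┌─┴─╴ │ └─╴ │ ╵ │
│ │ │     │     │   │
│ └─┘ ┌───┼─────┤ ╶─┤
│     │   │     │   │
├─────┤ ╶─┘ ┌─╴ └─┐ │
│     │     │     │ │
│ ╶───┤ ┌───┤ ┌───┘ │
│     │ │   │ │     │
│ ╶─┐ ╵ ╵ ╷ │ ╵ ╶───┤
│   │     │ │       │
└───┴─────┴─┴───────┘

Path to Q:

┌─────┬─────────────┐
│A → ↓│             │
│ ╶─┐ ├─────┐ ╶───┐ │
│   │↓│↱ → ↓│     │ │
│ ╷ │ ╵ ┌─┐ ├─╴ ┌─┘ │
│ │ │↳ ↑│ │↓│   │↱ ↓│
│ │ └───┤ ╵ ├───┘ ╷ │
│ │     │  ↓│↱ → ↑│↓│
│ └───┐ └─┐ │ ╶─┬─┤ │
│     │   │↓│↑ ↰│ │↓│
├─┐ ┌─┴─╴ │ └─╴ │ ╵ │
│ │ │     │↳ → ↑│↓ ↲│
│ └─┘ ┌───┼─────┤ ╶─┤
│     │Q  │↓ ← ↰│↳ ↓│
├─────┤ ╶─┘ ┌─╴ └─┐ │
│     │↑ ← ↲│↱ ↑  │↓│
│ ╶───┤ ┌───┤ ┌───┘ │
│     │ │   │↑│↓ ← ↲│
│ ╶─┐ ╵ ╵ ╷ │ ╵ ╶───┤
│   │     │ │↑ ↲    │
└───┴─────┴─┴───────┘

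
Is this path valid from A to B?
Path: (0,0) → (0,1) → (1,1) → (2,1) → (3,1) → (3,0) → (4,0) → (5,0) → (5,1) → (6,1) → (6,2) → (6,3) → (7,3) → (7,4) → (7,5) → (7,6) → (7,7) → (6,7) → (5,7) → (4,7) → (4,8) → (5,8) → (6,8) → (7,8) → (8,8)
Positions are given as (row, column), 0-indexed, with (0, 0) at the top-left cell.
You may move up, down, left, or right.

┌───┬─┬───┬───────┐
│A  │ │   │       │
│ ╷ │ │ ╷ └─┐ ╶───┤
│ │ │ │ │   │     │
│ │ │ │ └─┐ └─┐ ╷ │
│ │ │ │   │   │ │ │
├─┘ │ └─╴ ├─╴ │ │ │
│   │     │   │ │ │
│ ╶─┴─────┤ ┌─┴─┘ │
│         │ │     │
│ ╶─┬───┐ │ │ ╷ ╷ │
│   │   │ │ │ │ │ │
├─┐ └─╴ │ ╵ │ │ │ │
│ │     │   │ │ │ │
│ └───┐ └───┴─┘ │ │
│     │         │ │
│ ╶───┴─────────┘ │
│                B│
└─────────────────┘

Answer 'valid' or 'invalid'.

Checking path validity:
Result: All consecutive moves are passable.

valid

Correct solution:

┌───┬─┬───┬───────┐
│A ↓│ │   │       │
│ ╷ │ │ ╷ └─┐ ╶───┤
│ │↓│ │ │   │     │
│ │ │ │ └─┐ └─┐ ╷ │
│ │↓│ │   │   │ │ │
├─┘ │ └─╴ ├─╴ │ │ │
│↓ ↲│     │   │ │ │
│ ╶─┴─────┤ ┌─┴─┘ │
│↓        │ │  ↱ ↓│
│ ╶─┬───┐ │ │ ╷ ╷ │
│↳ ↓│   │ │ │ │↑│↓│
├─┐ └─╴ │ ╵ │ │ │ │
│ │↳ → ↓│   │ │↑│↓│
│ └───┐ └───┴─┘ │ │
│     │↳ → → → ↑│↓│
│ ╶───┴─────────┘ │
│                B│
└─────────────────┘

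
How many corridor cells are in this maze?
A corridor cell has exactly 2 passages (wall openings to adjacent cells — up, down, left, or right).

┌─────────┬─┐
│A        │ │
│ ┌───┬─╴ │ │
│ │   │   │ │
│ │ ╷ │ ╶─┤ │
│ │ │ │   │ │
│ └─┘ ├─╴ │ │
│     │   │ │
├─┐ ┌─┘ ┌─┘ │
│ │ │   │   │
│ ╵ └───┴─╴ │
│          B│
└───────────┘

Counting cells with exactly 2 passages:
Total corridor cells: 28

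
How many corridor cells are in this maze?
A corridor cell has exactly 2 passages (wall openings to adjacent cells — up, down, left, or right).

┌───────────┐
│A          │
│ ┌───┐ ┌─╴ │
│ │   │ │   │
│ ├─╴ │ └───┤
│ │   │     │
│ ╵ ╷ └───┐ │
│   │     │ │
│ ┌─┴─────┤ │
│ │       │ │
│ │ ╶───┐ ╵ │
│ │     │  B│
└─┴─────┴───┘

Counting cells with exactly 2 passages:
Total corridor cells: 28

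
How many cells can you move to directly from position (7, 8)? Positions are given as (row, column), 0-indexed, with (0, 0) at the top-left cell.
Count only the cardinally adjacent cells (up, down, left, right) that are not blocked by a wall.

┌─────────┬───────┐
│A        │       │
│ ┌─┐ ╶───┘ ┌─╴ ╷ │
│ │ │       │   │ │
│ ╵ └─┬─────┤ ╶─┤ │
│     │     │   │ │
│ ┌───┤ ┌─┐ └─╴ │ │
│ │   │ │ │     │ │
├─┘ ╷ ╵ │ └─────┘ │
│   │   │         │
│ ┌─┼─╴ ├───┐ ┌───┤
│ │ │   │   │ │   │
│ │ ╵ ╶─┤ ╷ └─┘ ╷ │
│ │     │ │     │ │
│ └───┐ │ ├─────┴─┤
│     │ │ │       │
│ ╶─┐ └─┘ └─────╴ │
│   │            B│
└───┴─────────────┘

Checking passable neighbors of (7, 8):
Neighbors: (8, 8), (7, 7)
Count: 2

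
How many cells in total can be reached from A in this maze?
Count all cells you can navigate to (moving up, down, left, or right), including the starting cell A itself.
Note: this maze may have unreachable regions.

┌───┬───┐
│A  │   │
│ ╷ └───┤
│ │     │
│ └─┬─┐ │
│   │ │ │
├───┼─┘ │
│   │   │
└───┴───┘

Using BFS/flood-fill to find all reachable cells from A:
Maze size: 4 × 4 = 16 total cells
5 cell(s) are walled off and cannot be reached from A.
Reachable cells: 11

Reachable region (· marks reachable cells):

┌───┬───┐
│A ·│   │
│ ╷ └───┤
│·│· · ·│
│ └─┬─┐ │
│· ·│ │·│
├───┼─┘ │
│   │· ·│
└───┴───┘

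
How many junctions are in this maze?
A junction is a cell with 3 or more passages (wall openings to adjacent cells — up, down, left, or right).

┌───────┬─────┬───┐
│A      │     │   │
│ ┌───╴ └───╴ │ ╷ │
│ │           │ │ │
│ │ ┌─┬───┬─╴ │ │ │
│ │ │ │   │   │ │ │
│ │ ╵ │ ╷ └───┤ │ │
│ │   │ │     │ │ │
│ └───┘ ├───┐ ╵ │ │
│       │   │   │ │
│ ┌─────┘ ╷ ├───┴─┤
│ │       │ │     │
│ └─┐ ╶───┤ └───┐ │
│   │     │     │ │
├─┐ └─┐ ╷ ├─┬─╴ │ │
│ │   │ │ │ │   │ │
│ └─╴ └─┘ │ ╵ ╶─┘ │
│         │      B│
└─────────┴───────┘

Checking each cell for number of passages:

Junctions found (3+ passages):
  (1, 3): 3 passages
  (1, 6): 3 passages
  (4, 0): 3 passages
  (5, 2): 3 passages
  (6, 3): 3 passages
  (8, 2): 3 passages
  (8, 6): 3 passages
Total junctions: 7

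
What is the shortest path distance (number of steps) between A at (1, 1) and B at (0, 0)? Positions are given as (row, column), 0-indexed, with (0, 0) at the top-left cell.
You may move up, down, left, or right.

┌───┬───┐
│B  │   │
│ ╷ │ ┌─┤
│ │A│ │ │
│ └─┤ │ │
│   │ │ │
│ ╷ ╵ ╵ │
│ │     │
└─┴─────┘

Finding path from (1, 1) to (0, 0):
Path: (1,1) → (0,1) → (0,0)
Distance: 2 steps

Solution:

┌───┬───┐
│B ↰│   │
│ ╷ │ ┌─┤
│ │A│ │ │
│ └─┤ │ │
│   │ │ │
│ ╷ ╵ ╵ │
│ │     │
└─┴─────┘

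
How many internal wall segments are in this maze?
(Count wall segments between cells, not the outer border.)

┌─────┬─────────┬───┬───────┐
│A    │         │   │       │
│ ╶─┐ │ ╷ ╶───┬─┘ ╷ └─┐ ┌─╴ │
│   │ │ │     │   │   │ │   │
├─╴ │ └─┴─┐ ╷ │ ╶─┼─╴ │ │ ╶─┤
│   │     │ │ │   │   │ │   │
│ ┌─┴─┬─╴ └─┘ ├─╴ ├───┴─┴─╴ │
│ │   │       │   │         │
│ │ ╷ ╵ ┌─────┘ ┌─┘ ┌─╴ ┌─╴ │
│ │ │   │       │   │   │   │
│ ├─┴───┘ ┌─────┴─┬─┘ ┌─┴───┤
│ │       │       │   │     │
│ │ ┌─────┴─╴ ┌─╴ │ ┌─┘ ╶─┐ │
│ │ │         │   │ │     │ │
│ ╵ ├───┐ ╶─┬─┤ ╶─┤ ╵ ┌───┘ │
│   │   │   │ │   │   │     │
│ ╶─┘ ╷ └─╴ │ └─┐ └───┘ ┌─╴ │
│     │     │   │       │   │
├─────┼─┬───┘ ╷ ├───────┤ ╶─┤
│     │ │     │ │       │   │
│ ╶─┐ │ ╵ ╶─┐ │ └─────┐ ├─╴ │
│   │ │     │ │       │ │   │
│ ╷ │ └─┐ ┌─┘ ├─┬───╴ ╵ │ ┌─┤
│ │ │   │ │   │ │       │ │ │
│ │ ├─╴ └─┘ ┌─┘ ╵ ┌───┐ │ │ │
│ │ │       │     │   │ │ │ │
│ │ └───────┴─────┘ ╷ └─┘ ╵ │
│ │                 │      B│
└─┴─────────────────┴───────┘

Counting internal wall segments:
Total internal walls: 169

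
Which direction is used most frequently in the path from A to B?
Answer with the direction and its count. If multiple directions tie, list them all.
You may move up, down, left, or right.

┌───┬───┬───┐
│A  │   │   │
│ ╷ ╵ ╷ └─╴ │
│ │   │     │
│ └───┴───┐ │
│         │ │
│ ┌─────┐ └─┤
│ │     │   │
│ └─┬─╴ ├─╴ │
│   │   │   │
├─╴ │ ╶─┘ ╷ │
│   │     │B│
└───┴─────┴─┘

Directions: down, down, right, right, right, right, down, right, down, down
Counts: {'down': 5, 'right': 5}
Most common: down and right (tied at 5 times each)

Solution:

┌───┬───┬───┐
│A  │   │   │
│ ╷ ╵ ╷ └─╴ │
│↓│   │     │
│ └───┴───┐ │
│↳ → → → ↓│ │
│ ┌─────┐ └─┤
│ │     │↳ ↓│
│ └─┬─╴ ├─╴ │
│   │   │  ↓│
├─╴ │ ╶─┘ ╷ │
│   │     │B│
└───┴─────┴─┘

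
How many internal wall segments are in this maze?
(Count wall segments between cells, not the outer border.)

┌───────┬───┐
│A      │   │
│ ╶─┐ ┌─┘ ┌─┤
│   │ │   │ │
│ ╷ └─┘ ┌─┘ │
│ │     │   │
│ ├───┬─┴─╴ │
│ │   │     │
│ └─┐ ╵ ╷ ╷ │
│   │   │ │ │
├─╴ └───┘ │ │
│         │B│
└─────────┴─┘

Counting internal wall segments:
Total internal walls: 25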